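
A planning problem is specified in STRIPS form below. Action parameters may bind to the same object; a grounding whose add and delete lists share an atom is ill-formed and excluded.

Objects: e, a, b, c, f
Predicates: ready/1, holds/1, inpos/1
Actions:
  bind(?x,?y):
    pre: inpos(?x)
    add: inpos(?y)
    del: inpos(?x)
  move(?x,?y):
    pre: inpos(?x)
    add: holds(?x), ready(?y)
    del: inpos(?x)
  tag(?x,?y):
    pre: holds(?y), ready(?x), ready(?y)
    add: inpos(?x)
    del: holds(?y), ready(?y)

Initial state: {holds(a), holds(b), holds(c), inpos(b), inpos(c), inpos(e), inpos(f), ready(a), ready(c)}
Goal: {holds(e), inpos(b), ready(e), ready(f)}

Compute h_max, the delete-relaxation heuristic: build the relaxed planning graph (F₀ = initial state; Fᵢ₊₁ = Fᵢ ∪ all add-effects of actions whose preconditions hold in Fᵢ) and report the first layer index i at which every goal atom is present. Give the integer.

F0 = init (9 atoms)
F1 = F0 ∪ {holds(e), holds(f), inpos(a), ready(b), ready(e), ready(f)}  (15 atoms)
goal ⊆ F1  ⇒  h_max = 1

1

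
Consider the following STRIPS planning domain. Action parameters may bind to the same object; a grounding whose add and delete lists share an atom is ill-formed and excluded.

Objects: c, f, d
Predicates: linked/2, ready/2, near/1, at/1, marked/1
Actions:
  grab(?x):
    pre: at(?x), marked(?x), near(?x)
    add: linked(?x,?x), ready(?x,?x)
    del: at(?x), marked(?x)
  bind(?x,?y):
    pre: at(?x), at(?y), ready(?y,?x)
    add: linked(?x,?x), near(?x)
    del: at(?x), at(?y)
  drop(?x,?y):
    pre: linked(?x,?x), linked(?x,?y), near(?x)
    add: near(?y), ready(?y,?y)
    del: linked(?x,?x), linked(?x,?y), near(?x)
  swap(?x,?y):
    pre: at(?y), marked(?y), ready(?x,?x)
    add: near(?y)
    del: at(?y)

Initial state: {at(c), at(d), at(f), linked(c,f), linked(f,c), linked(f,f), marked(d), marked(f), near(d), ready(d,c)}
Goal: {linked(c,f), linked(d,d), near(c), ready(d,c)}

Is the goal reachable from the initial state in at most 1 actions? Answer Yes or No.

1. grab(d)  →  {at(c), at(f), linked(c,f), linked(d,d), linked(f,c), linked(f,f), marked(f), near(d), ready(d,c), ready(d,d)}
2. swap(d,f)  →  {at(c), linked(c,f), linked(d,d), linked(f,c), linked(f,f), marked(f), near(d), near(f), ready(d,c), ready(d,d)}
3. drop(f,c)  →  {at(c), linked(c,f), linked(d,d), marked(f), near(c), near(d), ready(c,c), ready(d,c), ready(d,d)}
optimal plan length = 3; 3 > 1

No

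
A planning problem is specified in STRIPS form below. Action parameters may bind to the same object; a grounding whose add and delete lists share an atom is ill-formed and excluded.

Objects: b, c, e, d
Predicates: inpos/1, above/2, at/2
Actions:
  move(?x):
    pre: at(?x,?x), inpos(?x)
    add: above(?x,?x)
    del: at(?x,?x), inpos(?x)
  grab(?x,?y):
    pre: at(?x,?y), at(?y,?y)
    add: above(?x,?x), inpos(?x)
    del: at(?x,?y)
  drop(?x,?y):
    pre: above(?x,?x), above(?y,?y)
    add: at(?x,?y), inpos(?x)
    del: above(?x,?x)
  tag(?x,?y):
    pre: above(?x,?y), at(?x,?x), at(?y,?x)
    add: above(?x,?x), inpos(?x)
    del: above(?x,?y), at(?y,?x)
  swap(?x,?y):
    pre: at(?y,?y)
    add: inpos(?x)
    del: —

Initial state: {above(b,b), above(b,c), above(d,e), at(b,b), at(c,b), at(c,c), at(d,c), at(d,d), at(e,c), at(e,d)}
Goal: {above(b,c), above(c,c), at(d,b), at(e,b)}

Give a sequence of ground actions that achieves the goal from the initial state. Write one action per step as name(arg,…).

grab(c,b); grab(e,c); grab(d,c); drop(e,b); drop(d,b)

1. grab(c,b)  →  {above(b,b), above(b,c), above(c,c), above(d,e), at(b,b), at(c,c), at(d,c), at(d,d), at(e,c), at(e,d), inpos(c)}
2. grab(e,c)  →  {above(b,b), above(b,c), above(c,c), above(d,e), above(e,e), at(b,b), at(c,c), at(d,c), at(d,d), at(e,d), inpos(c), inpos(e)}
3. grab(d,c)  →  {above(b,b), above(b,c), above(c,c), above(d,d), above(d,e), above(e,e), at(b,b), at(c,c), at(d,d), at(e,d), inpos(c), inpos(d), inpos(e)}
4. drop(e,b)  →  {above(b,b), above(b,c), above(c,c), above(d,d), above(d,e), at(b,b), at(c,c), at(d,d), at(e,b), at(e,d), inpos(c), inpos(d), inpos(e)}
5. drop(d,b)  →  {above(b,b), above(b,c), above(c,c), above(d,e), at(b,b), at(c,c), at(d,b), at(d,d), at(e,b), at(e,d), inpos(c), inpos(d), inpos(e)}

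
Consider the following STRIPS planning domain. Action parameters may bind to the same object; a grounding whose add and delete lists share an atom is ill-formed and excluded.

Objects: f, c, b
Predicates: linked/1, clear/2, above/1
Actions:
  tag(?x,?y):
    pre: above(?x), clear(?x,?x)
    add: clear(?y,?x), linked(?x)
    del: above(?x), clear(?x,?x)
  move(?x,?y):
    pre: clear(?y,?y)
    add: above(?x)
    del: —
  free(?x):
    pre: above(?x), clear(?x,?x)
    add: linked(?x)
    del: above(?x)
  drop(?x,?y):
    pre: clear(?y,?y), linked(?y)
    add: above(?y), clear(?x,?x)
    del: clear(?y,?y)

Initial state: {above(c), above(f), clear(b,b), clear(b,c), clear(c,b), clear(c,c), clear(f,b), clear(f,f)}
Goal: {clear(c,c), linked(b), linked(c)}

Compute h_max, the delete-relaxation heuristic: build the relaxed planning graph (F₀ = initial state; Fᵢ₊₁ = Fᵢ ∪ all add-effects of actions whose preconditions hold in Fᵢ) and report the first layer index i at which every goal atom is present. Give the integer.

2

F0 = init (8 atoms)
F1 = F0 ∪ {above(b), clear(b,f), clear(c,f), clear(f,c), linked(c), linked(f)}  (14 atoms)
F2 = F1 ∪ {linked(b)}  (15 atoms)
goal ⊆ F2  ⇒  h_max = 2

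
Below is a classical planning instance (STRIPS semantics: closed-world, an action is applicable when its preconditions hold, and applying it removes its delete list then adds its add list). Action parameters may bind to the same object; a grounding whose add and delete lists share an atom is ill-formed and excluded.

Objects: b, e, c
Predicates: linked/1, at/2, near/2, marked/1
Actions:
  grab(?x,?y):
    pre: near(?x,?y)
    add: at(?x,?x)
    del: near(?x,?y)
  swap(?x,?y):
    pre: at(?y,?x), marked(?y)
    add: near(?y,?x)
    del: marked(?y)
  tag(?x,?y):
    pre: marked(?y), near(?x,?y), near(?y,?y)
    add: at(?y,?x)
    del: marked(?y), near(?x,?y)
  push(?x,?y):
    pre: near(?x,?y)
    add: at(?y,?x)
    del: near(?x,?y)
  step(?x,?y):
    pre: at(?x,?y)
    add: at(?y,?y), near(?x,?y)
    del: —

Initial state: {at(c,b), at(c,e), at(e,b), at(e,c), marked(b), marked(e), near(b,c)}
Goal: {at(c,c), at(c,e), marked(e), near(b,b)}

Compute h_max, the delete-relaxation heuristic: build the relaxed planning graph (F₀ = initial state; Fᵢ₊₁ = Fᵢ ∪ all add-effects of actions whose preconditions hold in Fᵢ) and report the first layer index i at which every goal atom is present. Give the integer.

F0 = init (7 atoms)
F1 = F0 ∪ {at(b,b), at(c,c), at(e,e), near(c,b), near(c,e), near(e,b), near(e,c)}  (14 atoms)
F2 = F1 ∪ {at(b,c), at(b,e), near(b,b), near(c,c), near(e,e)}  (19 atoms)
goal ⊆ F2  ⇒  h_max = 2

2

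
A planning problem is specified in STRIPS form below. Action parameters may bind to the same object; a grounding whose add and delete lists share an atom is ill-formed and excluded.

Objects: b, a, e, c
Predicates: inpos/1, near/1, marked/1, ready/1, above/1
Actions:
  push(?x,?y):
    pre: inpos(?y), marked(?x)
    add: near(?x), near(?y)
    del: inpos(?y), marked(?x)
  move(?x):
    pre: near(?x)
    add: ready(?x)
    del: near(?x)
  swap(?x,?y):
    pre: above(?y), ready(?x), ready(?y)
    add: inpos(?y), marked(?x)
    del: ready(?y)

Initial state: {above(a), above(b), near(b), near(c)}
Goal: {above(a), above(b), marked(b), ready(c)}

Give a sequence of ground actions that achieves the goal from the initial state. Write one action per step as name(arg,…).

move(b); move(c); swap(b,b)

1. move(b)  →  {above(a), above(b), near(c), ready(b)}
2. move(c)  →  {above(a), above(b), ready(b), ready(c)}
3. swap(b,b)  →  {above(a), above(b), inpos(b), marked(b), ready(c)}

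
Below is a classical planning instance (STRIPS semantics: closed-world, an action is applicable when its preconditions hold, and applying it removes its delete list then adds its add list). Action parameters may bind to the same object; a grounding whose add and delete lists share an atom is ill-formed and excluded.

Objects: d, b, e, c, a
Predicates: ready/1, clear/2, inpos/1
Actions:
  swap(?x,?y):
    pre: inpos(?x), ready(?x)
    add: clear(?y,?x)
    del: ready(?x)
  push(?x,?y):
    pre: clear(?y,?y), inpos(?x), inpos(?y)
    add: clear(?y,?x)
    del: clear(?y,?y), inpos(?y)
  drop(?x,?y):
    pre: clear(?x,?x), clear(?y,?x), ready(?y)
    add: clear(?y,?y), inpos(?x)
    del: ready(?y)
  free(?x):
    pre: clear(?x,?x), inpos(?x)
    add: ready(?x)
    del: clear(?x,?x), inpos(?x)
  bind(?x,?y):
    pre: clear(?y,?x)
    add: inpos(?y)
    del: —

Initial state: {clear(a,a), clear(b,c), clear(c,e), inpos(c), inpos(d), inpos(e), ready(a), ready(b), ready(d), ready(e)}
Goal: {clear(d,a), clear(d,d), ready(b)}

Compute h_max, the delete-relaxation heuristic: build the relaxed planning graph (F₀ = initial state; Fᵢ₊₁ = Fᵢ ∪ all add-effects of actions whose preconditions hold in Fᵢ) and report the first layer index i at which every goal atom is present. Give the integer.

F0 = init (10 atoms)
F1 = F0 ∪ {clear(a,d), clear(a,e), clear(b,d), clear(b,e), clear(c,d), clear(d,d), clear(d,e), clear(e,d), clear(e,e), inpos(a), inpos(b)}  (21 atoms)
F2 = F1 ∪ {clear(a,b), clear(a,c), clear(b,a), clear(b,b), clear(c,a), clear(c,b), clear(d,a), clear(d,b), clear(d,c), clear(e,a), clear(e,b), clear(e,c)}  (33 atoms)
goal ⊆ F2  ⇒  h_max = 2

2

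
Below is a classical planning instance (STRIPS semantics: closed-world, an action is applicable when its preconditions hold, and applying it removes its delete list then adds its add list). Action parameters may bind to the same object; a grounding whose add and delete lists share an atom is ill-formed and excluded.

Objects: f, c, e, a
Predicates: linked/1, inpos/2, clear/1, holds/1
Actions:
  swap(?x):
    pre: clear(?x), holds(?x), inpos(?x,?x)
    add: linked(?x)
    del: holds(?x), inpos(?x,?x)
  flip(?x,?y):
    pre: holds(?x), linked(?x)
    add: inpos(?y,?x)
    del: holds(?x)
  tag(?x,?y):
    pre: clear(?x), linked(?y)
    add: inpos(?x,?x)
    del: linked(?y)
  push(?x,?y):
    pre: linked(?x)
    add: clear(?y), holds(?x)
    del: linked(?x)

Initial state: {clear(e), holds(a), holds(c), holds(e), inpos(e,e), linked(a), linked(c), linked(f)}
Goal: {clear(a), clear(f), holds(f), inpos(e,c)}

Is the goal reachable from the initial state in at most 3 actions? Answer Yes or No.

Yes

1. flip(c,e)  →  {clear(e), holds(a), holds(e), inpos(e,c), inpos(e,e), linked(a), linked(c), linked(f)}
2. push(f,f)  →  {clear(e), clear(f), holds(a), holds(e), holds(f), inpos(e,c), inpos(e,e), linked(a), linked(c)}
3. push(c,a)  →  {clear(a), clear(e), clear(f), holds(a), holds(c), holds(e), holds(f), inpos(e,c), inpos(e,e), linked(a)}
optimal plan length = 3; 3 ≤ 3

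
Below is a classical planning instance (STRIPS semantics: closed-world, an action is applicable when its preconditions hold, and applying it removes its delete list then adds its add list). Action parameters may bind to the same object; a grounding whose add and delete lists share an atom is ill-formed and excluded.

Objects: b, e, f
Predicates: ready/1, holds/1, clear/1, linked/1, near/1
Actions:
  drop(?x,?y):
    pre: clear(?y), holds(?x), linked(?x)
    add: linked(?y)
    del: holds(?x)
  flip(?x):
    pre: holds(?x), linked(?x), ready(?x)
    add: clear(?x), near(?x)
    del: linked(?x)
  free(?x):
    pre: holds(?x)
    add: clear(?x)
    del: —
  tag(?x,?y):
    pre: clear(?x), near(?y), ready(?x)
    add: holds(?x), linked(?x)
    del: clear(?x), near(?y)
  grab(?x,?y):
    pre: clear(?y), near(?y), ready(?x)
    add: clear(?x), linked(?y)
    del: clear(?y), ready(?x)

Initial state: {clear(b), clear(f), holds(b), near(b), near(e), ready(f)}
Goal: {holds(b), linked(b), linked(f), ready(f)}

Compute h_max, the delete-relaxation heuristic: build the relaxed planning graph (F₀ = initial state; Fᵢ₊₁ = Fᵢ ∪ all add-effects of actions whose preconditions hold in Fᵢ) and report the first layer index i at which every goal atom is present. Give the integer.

1

F0 = init (6 atoms)
F1 = F0 ∪ {holds(f), linked(b), linked(f)}  (9 atoms)
goal ⊆ F1  ⇒  h_max = 1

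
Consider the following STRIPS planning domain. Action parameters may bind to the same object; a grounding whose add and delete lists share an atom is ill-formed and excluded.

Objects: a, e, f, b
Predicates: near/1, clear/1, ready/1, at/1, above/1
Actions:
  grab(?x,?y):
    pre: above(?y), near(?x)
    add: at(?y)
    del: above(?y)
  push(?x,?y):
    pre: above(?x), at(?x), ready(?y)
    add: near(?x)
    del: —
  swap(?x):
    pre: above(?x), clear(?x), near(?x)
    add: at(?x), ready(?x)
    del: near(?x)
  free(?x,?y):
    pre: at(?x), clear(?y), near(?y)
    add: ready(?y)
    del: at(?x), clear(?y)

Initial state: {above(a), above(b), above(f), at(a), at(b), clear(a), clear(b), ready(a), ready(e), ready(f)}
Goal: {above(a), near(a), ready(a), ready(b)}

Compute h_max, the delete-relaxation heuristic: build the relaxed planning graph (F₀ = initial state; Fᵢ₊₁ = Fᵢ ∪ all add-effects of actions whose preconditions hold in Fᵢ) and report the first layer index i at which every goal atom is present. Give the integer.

2

F0 = init (10 atoms)
F1 = F0 ∪ {near(a), near(b)}  (12 atoms)
F2 = F1 ∪ {at(f), ready(b)}  (14 atoms)
goal ⊆ F2  ⇒  h_max = 2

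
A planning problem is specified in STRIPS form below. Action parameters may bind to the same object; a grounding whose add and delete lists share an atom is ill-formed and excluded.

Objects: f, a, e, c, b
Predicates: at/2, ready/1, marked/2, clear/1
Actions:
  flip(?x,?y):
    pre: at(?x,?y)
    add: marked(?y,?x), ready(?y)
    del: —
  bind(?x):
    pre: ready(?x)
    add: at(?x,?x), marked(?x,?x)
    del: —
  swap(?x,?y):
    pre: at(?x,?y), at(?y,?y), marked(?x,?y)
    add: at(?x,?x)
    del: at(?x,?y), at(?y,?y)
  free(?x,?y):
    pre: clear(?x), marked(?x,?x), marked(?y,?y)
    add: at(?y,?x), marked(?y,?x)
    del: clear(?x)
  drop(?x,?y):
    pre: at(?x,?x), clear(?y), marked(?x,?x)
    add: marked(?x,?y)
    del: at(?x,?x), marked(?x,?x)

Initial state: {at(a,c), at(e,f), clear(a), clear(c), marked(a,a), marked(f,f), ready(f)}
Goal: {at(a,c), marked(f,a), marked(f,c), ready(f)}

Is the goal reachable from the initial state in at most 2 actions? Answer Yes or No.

No

1. bind(f)  →  {at(a,c), at(e,f), at(f,f), clear(a), clear(c), marked(a,a), marked(f,f), ready(f)}
2. free(a,f)  →  {at(a,c), at(e,f), at(f,a), at(f,f), clear(c), marked(a,a), marked(f,a), marked(f,f), ready(f)}
3. drop(f,c)  →  {at(a,c), at(e,f), at(f,a), clear(c), marked(a,a), marked(f,a), marked(f,c), ready(f)}
optimal plan length = 3; 3 > 2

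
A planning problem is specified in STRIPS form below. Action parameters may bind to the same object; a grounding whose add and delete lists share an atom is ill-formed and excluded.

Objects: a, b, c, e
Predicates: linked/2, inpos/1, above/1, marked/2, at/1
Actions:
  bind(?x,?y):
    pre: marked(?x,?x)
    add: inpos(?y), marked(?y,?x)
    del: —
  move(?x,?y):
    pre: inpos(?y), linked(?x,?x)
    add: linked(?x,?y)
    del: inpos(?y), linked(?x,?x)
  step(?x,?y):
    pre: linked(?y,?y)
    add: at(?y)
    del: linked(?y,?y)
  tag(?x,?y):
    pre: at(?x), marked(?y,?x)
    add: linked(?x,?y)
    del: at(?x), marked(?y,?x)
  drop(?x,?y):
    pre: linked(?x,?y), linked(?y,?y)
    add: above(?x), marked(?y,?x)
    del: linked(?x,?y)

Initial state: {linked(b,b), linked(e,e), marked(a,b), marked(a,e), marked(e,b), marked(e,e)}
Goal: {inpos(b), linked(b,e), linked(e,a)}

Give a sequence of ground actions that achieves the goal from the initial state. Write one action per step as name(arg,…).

bind(e,a); bind(e,b); bind(e,e); move(b,e); move(e,a)

1. bind(e,a)  →  {inpos(a), linked(b,b), linked(e,e), marked(a,b), marked(a,e), marked(e,b), marked(e,e)}
2. bind(e,b)  →  {inpos(a), inpos(b), linked(b,b), linked(e,e), marked(a,b), marked(a,e), marked(b,e), marked(e,b), marked(e,e)}
3. bind(e,e)  →  {inpos(a), inpos(b), inpos(e), linked(b,b), linked(e,e), marked(a,b), marked(a,e), marked(b,e), marked(e,b), marked(e,e)}
4. move(b,e)  →  {inpos(a), inpos(b), linked(b,e), linked(e,e), marked(a,b), marked(a,e), marked(b,e), marked(e,b), marked(e,e)}
5. move(e,a)  →  {inpos(b), linked(b,e), linked(e,a), marked(a,b), marked(a,e), marked(b,e), marked(e,b), marked(e,e)}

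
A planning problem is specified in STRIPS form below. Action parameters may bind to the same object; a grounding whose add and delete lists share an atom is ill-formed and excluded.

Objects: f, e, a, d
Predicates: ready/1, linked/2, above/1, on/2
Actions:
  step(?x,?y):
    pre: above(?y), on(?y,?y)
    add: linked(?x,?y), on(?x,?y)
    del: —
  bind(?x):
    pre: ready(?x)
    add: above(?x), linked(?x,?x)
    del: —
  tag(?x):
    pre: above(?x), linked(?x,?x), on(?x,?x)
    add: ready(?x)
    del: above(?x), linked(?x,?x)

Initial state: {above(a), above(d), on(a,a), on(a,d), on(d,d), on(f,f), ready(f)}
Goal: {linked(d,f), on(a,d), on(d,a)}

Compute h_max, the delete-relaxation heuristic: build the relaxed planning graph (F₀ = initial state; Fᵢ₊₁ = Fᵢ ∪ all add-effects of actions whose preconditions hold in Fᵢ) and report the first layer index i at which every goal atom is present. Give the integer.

2

F0 = init (7 atoms)
F1 = F0 ∪ {above(f), linked(a,a), linked(a,d), linked(d,a), linked(d,d), linked(e,a), linked(e,d), linked(f,a), linked(f,d), linked(f,f), on(d,a), on(e,a), on(e,d), on(f,a), on(f,d)}  (22 atoms)
F2 = F1 ∪ {linked(a,f), linked(d,f), linked(e,f), on(a,f), on(d,f), on(e,f), ready(a), ready(d)}  (30 atoms)
goal ⊆ F2  ⇒  h_max = 2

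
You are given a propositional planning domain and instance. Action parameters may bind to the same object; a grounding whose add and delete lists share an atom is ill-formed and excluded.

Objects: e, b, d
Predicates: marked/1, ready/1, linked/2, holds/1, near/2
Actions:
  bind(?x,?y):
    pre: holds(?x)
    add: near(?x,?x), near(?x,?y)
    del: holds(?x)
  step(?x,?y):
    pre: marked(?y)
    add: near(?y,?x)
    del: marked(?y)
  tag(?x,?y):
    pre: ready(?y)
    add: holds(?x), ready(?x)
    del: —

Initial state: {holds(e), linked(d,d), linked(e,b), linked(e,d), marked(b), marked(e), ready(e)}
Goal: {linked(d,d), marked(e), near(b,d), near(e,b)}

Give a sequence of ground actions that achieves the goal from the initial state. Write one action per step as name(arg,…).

bind(e,b); step(d,b)

1. bind(e,b)  →  {linked(d,d), linked(e,b), linked(e,d), marked(b), marked(e), near(e,b), near(e,e), ready(e)}
2. step(d,b)  →  {linked(d,d), linked(e,b), linked(e,d), marked(e), near(b,d), near(e,b), near(e,e), ready(e)}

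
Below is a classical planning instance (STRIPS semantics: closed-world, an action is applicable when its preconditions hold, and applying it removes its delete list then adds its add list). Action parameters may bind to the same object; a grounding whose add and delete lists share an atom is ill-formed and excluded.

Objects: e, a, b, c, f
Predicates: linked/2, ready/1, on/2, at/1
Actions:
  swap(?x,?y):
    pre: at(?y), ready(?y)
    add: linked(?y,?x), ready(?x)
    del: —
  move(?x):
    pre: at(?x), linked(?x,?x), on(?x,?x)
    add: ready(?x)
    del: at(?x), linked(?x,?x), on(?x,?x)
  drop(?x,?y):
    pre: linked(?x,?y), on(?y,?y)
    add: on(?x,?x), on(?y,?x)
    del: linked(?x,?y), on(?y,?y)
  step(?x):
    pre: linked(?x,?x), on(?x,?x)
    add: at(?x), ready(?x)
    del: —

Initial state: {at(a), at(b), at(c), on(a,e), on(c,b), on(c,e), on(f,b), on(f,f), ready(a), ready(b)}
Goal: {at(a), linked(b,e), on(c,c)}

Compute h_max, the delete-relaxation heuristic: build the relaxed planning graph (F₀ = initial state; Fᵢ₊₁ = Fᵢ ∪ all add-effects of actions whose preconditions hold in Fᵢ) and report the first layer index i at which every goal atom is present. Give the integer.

3

F0 = init (10 atoms)
F1 = F0 ∪ {linked(a,a), linked(a,b), linked(a,c), linked(a,e), linked(a,f), linked(b,a), linked(b,b), linked(b,c), linked(b,e), linked(b,f), ready(c), ready(e), ready(f)}  (23 atoms)
F2 = F1 ∪ {linked(c,a), linked(c,b), linked(c,c), linked(c,e), linked(c,f), on(a,a), on(b,b), on(f,a)}  (31 atoms)
F3 = F2 ∪ {on(a,b), on(a,c), on(b,a), on(b,c), on(c,c), on(f,c)}  (37 atoms)
goal ⊆ F3  ⇒  h_max = 3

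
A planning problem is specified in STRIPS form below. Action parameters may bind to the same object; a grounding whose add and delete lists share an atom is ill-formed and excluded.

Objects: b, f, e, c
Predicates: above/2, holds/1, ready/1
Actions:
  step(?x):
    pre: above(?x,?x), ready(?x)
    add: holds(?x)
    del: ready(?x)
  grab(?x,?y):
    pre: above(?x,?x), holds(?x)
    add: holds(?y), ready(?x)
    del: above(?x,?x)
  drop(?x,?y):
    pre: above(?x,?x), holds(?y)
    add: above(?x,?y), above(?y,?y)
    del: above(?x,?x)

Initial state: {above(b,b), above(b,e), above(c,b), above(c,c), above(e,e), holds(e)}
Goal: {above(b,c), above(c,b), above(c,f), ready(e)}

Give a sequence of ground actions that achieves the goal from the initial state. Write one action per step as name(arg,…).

grab(e,f); drop(c,f); grab(f,c); drop(b,c)

1. grab(e,f)  →  {above(b,b), above(b,e), above(c,b), above(c,c), holds(e), holds(f), ready(e)}
2. drop(c,f)  →  {above(b,b), above(b,e), above(c,b), above(c,f), above(f,f), holds(e), holds(f), ready(e)}
3. grab(f,c)  →  {above(b,b), above(b,e), above(c,b), above(c,f), holds(c), holds(e), holds(f), ready(e), ready(f)}
4. drop(b,c)  →  {above(b,c), above(b,e), above(c,b), above(c,c), above(c,f), holds(c), holds(e), holds(f), ready(e), ready(f)}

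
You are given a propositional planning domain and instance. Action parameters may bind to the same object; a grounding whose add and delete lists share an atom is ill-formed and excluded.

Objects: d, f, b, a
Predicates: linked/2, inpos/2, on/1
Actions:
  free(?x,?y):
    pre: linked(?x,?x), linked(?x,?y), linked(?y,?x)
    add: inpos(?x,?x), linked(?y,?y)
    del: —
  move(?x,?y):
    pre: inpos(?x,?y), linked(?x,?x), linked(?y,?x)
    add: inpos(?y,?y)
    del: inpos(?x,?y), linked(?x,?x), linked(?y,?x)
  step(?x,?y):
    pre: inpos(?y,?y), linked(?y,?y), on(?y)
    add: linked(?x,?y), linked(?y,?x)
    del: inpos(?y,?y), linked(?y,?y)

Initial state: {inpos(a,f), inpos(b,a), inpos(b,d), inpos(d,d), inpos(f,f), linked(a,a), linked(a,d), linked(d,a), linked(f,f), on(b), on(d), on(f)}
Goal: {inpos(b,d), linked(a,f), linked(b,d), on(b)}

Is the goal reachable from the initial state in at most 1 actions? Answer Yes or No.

No

1. free(a,d)  →  {inpos(a,a), inpos(a,f), inpos(b,a), inpos(b,d), inpos(d,d), inpos(f,f), linked(a,a), linked(a,d), linked(d,a), linked(d,d), linked(f,f), on(b), on(d), on(f)}
2. step(b,d)  →  {inpos(a,a), inpos(a,f), inpos(b,a), inpos(b,d), inpos(f,f), linked(a,a), linked(a,d), linked(b,d), linked(d,a), linked(d,b), linked(f,f), on(b), on(d), on(f)}
3. step(a,f)  →  {inpos(a,a), inpos(a,f), inpos(b,a), inpos(b,d), linked(a,a), linked(a,d), linked(a,f), linked(b,d), linked(d,a), linked(d,b), linked(f,a), on(b), on(d), on(f)}
optimal plan length = 3; 3 > 1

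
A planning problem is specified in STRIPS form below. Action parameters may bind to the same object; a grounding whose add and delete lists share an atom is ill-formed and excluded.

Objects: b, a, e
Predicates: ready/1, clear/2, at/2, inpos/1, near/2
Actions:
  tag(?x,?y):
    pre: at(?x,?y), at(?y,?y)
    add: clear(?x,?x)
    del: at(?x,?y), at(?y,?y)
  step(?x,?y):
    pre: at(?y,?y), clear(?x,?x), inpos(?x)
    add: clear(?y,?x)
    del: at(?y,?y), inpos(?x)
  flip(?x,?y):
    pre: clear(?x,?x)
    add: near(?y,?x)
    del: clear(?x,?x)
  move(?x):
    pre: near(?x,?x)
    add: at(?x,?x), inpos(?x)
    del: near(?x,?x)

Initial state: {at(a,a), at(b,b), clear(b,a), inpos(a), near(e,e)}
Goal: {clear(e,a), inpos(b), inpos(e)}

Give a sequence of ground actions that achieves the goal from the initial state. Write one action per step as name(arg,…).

tag(b,b); tag(a,a); flip(b,b); move(b); move(e); step(a,e)

1. tag(b,b)  →  {at(a,a), clear(b,a), clear(b,b), inpos(a), near(e,e)}
2. tag(a,a)  →  {clear(a,a), clear(b,a), clear(b,b), inpos(a), near(e,e)}
3. flip(b,b)  →  {clear(a,a), clear(b,a), inpos(a), near(b,b), near(e,e)}
4. move(b)  →  {at(b,b), clear(a,a), clear(b,a), inpos(a), inpos(b), near(e,e)}
5. move(e)  →  {at(b,b), at(e,e), clear(a,a), clear(b,a), inpos(a), inpos(b), inpos(e)}
6. step(a,e)  →  {at(b,b), clear(a,a), clear(b,a), clear(e,a), inpos(b), inpos(e)}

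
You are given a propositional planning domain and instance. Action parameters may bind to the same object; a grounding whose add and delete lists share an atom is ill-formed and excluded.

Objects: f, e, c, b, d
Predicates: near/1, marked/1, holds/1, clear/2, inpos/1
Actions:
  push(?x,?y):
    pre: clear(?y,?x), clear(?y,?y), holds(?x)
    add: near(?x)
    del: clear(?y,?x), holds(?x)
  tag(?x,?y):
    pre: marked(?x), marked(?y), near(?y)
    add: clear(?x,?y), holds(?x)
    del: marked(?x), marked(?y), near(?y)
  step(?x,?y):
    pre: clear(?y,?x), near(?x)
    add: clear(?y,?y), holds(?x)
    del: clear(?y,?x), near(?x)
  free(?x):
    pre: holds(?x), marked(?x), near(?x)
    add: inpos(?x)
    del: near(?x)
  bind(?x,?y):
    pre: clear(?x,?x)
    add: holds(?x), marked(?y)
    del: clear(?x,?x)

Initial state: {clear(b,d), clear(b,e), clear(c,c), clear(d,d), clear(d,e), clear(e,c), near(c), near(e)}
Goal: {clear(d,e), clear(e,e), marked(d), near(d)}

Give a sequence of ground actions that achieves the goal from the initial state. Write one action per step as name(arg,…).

step(e,b); step(c,e); bind(d,d); push(d,b)

1. step(e,b)  →  {clear(b,b), clear(b,d), clear(c,c), clear(d,d), clear(d,e), clear(e,c), holds(e), near(c)}
2. step(c,e)  →  {clear(b,b), clear(b,d), clear(c,c), clear(d,d), clear(d,e), clear(e,e), holds(c), holds(e)}
3. bind(d,d)  →  {clear(b,b), clear(b,d), clear(c,c), clear(d,e), clear(e,e), holds(c), holds(d), holds(e), marked(d)}
4. push(d,b)  →  {clear(b,b), clear(c,c), clear(d,e), clear(e,e), holds(c), holds(e), marked(d), near(d)}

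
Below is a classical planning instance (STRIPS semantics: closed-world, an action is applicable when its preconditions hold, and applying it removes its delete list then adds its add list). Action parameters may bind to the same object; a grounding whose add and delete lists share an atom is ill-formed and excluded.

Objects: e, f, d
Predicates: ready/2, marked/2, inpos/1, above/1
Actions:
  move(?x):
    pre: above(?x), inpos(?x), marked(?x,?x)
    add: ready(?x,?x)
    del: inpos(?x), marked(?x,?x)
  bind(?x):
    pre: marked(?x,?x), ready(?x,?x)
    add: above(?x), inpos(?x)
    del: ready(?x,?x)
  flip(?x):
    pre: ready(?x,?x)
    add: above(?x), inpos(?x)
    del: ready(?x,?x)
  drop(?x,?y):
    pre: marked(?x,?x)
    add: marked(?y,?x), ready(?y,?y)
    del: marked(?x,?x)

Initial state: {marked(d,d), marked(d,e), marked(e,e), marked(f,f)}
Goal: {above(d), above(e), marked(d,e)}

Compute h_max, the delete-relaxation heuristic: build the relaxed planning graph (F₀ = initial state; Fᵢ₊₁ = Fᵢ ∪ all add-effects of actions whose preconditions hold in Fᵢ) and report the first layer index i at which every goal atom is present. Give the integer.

2

F0 = init (4 atoms)
F1 = F0 ∪ {marked(d,f), marked(e,d), marked(e,f), marked(f,d), marked(f,e), ready(d,d), ready(e,e), ready(f,f)}  (12 atoms)
F2 = F1 ∪ {above(d), above(e), above(f), inpos(d), inpos(e), inpos(f)}  (18 atoms)
goal ⊆ F2  ⇒  h_max = 2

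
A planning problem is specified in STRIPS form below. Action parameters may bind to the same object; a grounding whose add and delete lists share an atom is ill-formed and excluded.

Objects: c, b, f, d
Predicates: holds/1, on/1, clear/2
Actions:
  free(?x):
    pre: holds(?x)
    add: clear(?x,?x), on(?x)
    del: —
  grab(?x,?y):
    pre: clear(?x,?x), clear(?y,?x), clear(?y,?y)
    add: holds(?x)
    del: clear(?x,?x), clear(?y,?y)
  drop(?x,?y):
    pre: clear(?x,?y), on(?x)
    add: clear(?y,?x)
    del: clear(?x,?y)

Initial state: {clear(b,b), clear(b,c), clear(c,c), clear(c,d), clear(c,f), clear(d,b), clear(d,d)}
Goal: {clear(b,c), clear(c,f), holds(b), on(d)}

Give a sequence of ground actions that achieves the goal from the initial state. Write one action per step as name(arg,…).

grab(b,b); grab(d,c); free(d)

1. grab(b,b)  →  {clear(b,c), clear(c,c), clear(c,d), clear(c,f), clear(d,b), clear(d,d), holds(b)}
2. grab(d,c)  →  {clear(b,c), clear(c,d), clear(c,f), clear(d,b), holds(b), holds(d)}
3. free(d)  →  {clear(b,c), clear(c,d), clear(c,f), clear(d,b), clear(d,d), holds(b), holds(d), on(d)}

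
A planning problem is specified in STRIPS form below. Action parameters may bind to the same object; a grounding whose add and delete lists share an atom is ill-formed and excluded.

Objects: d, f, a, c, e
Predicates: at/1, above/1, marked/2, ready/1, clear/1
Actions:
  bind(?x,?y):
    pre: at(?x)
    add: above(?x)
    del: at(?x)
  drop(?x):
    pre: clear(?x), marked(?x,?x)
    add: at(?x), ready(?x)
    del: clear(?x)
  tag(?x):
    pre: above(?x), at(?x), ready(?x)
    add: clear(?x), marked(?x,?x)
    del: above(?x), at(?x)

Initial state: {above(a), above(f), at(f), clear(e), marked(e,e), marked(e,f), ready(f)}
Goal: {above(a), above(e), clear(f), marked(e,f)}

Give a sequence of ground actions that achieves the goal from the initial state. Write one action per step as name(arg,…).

1. drop(e)  →  {above(a), above(f), at(e), at(f), marked(e,e), marked(e,f), ready(e), ready(f)}
2. bind(e,d)  →  {above(a), above(e), above(f), at(f), marked(e,e), marked(e,f), ready(e), ready(f)}
3. tag(f)  →  {above(a), above(e), clear(f), marked(e,e), marked(e,f), marked(f,f), ready(e), ready(f)}

drop(e); bind(e,d); tag(f)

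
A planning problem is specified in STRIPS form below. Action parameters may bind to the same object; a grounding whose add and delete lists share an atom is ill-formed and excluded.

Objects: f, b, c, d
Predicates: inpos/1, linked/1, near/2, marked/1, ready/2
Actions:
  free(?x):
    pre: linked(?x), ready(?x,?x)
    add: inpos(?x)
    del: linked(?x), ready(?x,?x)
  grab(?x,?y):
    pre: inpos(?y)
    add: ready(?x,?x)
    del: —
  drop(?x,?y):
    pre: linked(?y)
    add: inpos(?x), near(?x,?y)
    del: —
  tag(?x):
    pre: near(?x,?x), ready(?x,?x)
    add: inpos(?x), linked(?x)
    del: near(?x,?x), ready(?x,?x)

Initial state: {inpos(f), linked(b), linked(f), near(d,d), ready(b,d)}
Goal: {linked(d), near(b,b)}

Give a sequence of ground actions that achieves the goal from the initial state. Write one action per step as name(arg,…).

grab(d,f); drop(b,b); tag(d)

1. grab(d,f)  →  {inpos(f), linked(b), linked(f), near(d,d), ready(b,d), ready(d,d)}
2. drop(b,b)  →  {inpos(b), inpos(f), linked(b), linked(f), near(b,b), near(d,d), ready(b,d), ready(d,d)}
3. tag(d)  →  {inpos(b), inpos(d), inpos(f), linked(b), linked(d), linked(f), near(b,b), ready(b,d)}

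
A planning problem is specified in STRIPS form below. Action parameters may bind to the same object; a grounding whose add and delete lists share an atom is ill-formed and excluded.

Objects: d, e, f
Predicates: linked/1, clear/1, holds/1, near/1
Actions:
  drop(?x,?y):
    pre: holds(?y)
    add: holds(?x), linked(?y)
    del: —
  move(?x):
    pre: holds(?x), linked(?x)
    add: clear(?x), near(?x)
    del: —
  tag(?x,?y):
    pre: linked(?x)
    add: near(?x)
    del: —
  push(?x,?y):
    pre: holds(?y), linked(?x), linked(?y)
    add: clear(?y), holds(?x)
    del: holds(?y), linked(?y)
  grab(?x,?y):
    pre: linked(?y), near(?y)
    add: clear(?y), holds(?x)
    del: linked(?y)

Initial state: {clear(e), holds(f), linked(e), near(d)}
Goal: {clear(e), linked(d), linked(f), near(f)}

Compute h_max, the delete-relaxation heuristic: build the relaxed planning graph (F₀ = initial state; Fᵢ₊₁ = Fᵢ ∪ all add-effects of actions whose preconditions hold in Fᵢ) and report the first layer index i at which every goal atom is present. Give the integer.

2

F0 = init (4 atoms)
F1 = F0 ∪ {holds(d), holds(e), linked(f), near(e)}  (8 atoms)
F2 = F1 ∪ {clear(f), linked(d), near(f)}  (11 atoms)
goal ⊆ F2  ⇒  h_max = 2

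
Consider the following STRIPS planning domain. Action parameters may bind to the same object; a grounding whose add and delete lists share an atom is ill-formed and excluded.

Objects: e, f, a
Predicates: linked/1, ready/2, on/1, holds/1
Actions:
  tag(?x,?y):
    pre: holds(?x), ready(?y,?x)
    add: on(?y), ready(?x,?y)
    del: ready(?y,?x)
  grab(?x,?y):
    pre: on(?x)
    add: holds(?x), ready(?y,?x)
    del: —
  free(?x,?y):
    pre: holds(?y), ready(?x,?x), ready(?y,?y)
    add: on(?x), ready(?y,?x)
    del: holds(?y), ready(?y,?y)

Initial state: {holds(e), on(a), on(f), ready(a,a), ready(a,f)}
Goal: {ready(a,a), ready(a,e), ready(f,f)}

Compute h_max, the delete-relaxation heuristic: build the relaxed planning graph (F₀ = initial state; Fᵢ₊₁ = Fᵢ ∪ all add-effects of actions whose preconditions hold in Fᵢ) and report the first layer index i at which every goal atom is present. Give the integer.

2

F0 = init (5 atoms)
F1 = F0 ∪ {holds(a), holds(f), ready(e,a), ready(e,f), ready(f,a), ready(f,f)}  (11 atoms)
F2 = F1 ∪ {on(e), ready(a,e), ready(f,e)}  (14 atoms)
goal ⊆ F2  ⇒  h_max = 2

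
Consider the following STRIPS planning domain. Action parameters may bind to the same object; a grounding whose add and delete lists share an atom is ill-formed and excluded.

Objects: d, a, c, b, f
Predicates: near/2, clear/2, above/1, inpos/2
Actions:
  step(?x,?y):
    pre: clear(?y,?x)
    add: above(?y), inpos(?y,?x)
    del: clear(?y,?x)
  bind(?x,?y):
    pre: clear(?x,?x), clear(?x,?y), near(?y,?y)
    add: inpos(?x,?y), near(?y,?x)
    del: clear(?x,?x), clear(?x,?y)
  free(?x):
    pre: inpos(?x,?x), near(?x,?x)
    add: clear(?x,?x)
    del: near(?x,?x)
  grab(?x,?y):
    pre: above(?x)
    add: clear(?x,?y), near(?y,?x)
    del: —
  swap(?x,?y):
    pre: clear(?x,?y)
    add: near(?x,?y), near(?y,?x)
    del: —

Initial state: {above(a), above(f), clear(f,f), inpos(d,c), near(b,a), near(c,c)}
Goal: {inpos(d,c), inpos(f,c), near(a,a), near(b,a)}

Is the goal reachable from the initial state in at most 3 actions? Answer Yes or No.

1. grab(a,a)  →  {above(a), above(f), clear(a,a), clear(f,f), inpos(d,c), near(a,a), near(b,a), near(c,c)}
2. grab(f,c)  →  {above(a), above(f), clear(a,a), clear(f,c), clear(f,f), inpos(d,c), near(a,a), near(b,a), near(c,c), near(c,f)}
3. step(c,f)  →  {above(a), above(f), clear(a,a), clear(f,f), inpos(d,c), inpos(f,c), near(a,a), near(b,a), near(c,c), near(c,f)}
optimal plan length = 3; 3 ≤ 3

Yes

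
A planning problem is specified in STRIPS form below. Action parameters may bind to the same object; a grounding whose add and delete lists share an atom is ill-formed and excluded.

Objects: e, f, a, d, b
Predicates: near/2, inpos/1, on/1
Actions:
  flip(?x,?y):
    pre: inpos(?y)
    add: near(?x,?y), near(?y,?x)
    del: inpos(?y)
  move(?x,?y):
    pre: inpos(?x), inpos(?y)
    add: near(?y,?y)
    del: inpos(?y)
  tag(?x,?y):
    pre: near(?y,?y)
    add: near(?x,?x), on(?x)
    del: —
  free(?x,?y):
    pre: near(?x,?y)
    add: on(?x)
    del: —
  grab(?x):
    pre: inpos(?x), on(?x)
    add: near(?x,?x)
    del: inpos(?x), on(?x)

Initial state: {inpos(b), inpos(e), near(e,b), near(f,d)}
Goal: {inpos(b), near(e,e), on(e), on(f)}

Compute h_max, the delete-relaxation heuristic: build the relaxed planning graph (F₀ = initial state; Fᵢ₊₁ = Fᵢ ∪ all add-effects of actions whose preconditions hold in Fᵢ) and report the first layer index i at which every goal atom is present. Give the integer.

F0 = init (4 atoms)
F1 = F0 ∪ {near(a,b), near(a,e), near(b,a), near(b,b), near(b,d), near(b,e), near(b,f), near(d,b), near(d,e), near(e,a), near(e,d), near(e,e), near(e,f), near(f,b), near(f,e), on(e), on(f)}  (21 atoms)
goal ⊆ F1  ⇒  h_max = 1

1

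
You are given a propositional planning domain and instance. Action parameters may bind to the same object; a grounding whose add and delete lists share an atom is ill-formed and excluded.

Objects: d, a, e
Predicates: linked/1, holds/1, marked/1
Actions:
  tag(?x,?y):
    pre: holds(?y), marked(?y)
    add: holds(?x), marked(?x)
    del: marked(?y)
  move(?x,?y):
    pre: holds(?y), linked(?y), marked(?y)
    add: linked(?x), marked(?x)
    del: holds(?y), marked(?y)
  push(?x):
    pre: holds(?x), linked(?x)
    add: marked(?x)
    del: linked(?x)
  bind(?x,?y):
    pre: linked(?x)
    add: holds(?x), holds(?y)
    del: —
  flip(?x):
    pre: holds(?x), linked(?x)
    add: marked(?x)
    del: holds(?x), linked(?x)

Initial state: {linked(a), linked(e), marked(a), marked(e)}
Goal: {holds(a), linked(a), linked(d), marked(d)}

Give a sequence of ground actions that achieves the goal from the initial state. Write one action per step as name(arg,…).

1. bind(a,e)  →  {holds(a), holds(e), linked(a), linked(e), marked(a), marked(e)}
2. move(d,e)  →  {holds(a), linked(a), linked(d), linked(e), marked(a), marked(d)}

bind(a,e); move(d,e)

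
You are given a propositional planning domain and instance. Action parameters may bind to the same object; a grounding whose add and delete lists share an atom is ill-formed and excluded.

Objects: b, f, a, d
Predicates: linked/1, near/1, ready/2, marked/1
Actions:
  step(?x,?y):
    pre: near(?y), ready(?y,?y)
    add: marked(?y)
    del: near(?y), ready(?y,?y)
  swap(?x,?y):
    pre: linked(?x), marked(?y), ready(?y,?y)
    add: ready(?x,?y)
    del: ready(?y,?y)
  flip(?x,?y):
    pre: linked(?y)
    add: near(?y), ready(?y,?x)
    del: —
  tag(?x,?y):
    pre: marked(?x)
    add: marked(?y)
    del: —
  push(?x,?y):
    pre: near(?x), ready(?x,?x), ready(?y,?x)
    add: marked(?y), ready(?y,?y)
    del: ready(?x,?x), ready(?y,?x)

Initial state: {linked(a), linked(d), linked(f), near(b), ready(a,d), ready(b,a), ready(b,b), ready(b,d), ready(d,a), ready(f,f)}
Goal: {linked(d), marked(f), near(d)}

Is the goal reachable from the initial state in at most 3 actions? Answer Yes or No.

Yes

1. step(b,b)  →  {linked(a), linked(d), linked(f), marked(b), ready(a,d), ready(b,a), ready(b,d), ready(d,a), ready(f,f)}
2. flip(b,d)  →  {linked(a), linked(d), linked(f), marked(b), near(d), ready(a,d), ready(b,a), ready(b,d), ready(d,a), ready(d,b), ready(f,f)}
3. tag(b,f)  →  {linked(a), linked(d), linked(f), marked(b), marked(f), near(d), ready(a,d), ready(b,a), ready(b,d), ready(d,a), ready(d,b), ready(f,f)}
optimal plan length = 3; 3 ≤ 3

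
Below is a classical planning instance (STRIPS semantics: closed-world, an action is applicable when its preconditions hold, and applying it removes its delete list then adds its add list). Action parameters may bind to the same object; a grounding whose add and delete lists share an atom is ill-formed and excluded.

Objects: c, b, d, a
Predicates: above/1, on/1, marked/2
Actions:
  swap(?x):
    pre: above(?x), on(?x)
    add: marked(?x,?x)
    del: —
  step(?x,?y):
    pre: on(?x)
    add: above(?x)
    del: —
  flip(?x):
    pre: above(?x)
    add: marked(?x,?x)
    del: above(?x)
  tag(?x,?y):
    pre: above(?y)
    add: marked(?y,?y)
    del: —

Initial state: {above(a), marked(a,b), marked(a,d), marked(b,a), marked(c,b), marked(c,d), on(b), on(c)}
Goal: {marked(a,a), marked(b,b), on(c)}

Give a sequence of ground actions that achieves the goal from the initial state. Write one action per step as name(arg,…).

1. step(b,c)  →  {above(a), above(b), marked(a,b), marked(a,d), marked(b,a), marked(c,b), marked(c,d), on(b), on(c)}
2. swap(b)  →  {above(a), above(b), marked(a,b), marked(a,d), marked(b,a), marked(b,b), marked(c,b), marked(c,d), on(b), on(c)}
3. flip(a)  →  {above(b), marked(a,a), marked(a,b), marked(a,d), marked(b,a), marked(b,b), marked(c,b), marked(c,d), on(b), on(c)}

step(b,c); swap(b); flip(a)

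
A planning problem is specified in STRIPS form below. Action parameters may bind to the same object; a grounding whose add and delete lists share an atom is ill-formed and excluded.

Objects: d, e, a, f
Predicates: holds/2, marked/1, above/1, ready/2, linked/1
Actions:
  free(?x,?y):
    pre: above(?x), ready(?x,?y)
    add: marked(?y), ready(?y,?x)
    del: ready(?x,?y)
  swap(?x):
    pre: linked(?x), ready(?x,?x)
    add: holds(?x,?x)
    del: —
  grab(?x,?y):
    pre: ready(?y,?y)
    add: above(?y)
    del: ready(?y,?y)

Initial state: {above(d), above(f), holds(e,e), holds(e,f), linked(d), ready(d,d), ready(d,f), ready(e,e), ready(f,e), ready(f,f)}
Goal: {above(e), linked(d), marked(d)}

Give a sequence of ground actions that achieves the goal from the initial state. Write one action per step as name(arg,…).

1. free(d,f)  →  {above(d), above(f), holds(e,e), holds(e,f), linked(d), marked(f), ready(d,d), ready(e,e), ready(f,d), ready(f,e), ready(f,f)}
2. free(f,d)  →  {above(d), above(f), holds(e,e), holds(e,f), linked(d), marked(d), marked(f), ready(d,d), ready(d,f), ready(e,e), ready(f,e), ready(f,f)}
3. grab(d,e)  →  {above(d), above(e), above(f), holds(e,e), holds(e,f), linked(d), marked(d), marked(f), ready(d,d), ready(d,f), ready(f,e), ready(f,f)}

free(d,f); free(f,d); grab(d,e)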